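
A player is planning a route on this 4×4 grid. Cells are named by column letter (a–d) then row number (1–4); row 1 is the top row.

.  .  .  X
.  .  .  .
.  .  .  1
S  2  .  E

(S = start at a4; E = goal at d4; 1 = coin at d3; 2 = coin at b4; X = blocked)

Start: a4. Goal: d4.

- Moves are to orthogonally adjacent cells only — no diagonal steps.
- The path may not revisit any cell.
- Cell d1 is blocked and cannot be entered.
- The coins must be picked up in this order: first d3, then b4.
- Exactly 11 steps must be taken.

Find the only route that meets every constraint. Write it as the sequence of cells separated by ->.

a4 -> a3 -> a2 -> b2 -> c2 -> d2 -> d3 -> c3 -> b3 -> b4 -> c4 -> d4

The waypoints must appear in the order d3, b4, with no cell reused.
Route from a4: up 2 to a2, right 3 to d2, down 1 to d3, left 2 to b3, down 1 to b4, right 2 to d4 — 11 moves in all.
Check: order respected (1 at step 6, 2 at step 9); 11 moves as required.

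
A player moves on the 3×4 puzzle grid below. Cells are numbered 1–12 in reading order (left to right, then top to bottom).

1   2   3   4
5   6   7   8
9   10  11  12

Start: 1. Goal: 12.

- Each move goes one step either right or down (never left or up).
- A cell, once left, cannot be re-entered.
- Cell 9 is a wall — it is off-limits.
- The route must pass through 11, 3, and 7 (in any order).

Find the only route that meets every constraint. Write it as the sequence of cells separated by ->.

1 -> 2 -> 3 -> 7 -> 11 -> 12

Moves only go right or down, so the column and row indices never decrease.
Route from 1: right 2 to 3, down 2 to 11, right 1 to 12 — 5 moves in all.
Check: all required cells visited.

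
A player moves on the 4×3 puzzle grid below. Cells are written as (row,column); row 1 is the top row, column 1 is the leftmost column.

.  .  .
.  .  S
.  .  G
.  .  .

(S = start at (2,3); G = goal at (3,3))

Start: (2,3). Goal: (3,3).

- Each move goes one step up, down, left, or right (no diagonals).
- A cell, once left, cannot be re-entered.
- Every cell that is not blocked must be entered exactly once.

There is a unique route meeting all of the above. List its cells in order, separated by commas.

(2,3), (1,3), (1,2), (1,1), (2,1), (2,2), (3,2), (3,1), (4,1), (4,2), (4,3), (3,3)

Need to visit all 12 open cells exactly once, starting at (2,3) and ending at (3,3).
Cell (1,1) has only two open neighbours ((2,1) and (1,2)), so the path must pass straight through it: one of those is the cell it's entered from and the other is where it exits.
Route from (2,3): up to (1,3), 2× left (reaching (1,1)), down to (2,1), right to (2,2), down to (3,2), left to (3,1), down to (4,1), 2× right (reaching (4,3)), up to (3,3) — 11 moves in all.
Check: all 12 open cells covered.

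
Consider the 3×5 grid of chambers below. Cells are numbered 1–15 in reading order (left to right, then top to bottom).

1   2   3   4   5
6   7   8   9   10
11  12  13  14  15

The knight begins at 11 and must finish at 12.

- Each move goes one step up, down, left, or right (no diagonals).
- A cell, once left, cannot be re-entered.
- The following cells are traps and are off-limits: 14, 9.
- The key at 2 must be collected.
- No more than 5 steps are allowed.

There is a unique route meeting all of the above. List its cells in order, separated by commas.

The 5-move cap with required stops at 2 leaves no slack for detours.
Route from 11: 2× up (reaching 1), right to 2, 2× down (reaching 12) — 5 moves in all.
Check: all required cells visited; 5 ≤ 5 moves.

11, 6, 1, 2, 7, 12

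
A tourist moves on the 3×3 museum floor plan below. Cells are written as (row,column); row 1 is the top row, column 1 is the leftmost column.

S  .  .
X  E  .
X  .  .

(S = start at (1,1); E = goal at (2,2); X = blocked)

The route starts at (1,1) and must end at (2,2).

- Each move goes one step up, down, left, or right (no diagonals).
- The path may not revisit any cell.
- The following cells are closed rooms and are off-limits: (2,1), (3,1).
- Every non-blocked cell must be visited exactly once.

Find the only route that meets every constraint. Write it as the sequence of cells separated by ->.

(1,1) -> (1,2) -> (1,3) -> (2,3) -> (3,3) -> (3,2) -> (2,2)

Need to visit all 7 open cells exactly once, starting at (1,1) and ending at (2,2).
Cell (1,3) has only two open neighbours ((2,3) and (1,2)), so the path must pass straight through it: one of those is the cell it's entered from and the other is where it exits.
Route from (1,1): 2× right (reaching (1,3)), 2× down (reaching (3,3)), left to (3,2), up to (2,2) — 6 moves in all.
Check: all 7 open cells covered.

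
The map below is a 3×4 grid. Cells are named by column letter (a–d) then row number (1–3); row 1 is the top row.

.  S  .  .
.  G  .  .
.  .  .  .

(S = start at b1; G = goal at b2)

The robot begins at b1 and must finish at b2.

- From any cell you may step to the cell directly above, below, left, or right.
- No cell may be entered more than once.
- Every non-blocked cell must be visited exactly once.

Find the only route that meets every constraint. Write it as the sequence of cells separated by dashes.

Need to visit all 12 open cells exactly once, starting at b1 and ending at b2.
Cell d1 has only two open neighbours (d2 and c1), so the path must pass straight through it: one of those is the cell it's entered from and the other is where it exits.
Route from b1: left 1 to a1, down 2 to a3, right 3 to d3, up 2 to d1, left 1 to c1, down 1 to c2, left 1 to b2 — 11 moves in all.
Check: all 12 open cells covered.

b1 - a1 - a2 - a3 - b3 - c3 - d3 - d2 - d1 - c1 - c2 - b2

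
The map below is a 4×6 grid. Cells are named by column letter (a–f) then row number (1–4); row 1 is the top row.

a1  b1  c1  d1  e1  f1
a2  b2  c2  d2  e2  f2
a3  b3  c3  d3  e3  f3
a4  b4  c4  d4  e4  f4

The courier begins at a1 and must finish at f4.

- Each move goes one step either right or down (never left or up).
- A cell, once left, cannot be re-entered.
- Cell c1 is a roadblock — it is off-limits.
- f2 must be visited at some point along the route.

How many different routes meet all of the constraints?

2

A right/down-only route from a1 to f4 makes exactly 3 down-moves and 5 right-moves in some order.
With no other constraints that would be C(8,3) = 56 routes.
Split at f2 and multiply the segment counts (each segment already excludes blocked cells): a1→f2: 2; f2→f4: 1; product = 2.
That gives 2 routes.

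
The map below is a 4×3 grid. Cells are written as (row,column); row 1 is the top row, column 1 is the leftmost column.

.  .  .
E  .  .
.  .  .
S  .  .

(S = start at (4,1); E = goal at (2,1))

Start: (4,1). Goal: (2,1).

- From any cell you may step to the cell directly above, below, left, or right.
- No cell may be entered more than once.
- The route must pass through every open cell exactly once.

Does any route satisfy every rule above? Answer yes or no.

no

Colour the cells like a checkerboard: each orthogonal step flips colour, so a Hamiltonian route alternates colours. Here there are 6 cells of one colour and 6 of the other, with start on the same colour as the goal — the counts and endpoints can't be arranged into an alternating sequence of length 12, so no Hamiltonian route exists.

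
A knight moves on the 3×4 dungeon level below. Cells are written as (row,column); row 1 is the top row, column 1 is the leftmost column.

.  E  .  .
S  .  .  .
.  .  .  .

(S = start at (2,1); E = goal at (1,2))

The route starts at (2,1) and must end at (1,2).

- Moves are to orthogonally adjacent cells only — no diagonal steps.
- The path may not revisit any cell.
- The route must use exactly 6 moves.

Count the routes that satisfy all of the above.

5

Need simple routes of exactly 6 moves from (2,1) to (1,2) (Manhattan distance 2, so 2 moves are spent on a detour and 2 undoing it).
Enumerating: (2,1) (3,1) (3,2) (2,2) (2,3) (1,3) (1,2) | (2,1) (3,1) (3,2) (3,3) (2,3) (1,3) (1,2) | (2,1) (3,1) (3,2) (3,3) (2,3) (2,2) (1,2) | (2,1) (2,2) (3,2) (3,3) (2,3) (1,3) (1,2) | (2,1) (2,2) (2,3) (2,4) (1,4) (1,3) (1,2).
That gives 5 routes.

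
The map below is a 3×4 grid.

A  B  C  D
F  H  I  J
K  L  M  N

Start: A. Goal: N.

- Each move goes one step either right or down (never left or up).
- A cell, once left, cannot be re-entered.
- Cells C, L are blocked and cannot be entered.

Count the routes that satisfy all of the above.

4

A right/down-only route from A to N makes exactly 2 down-moves and 3 right-moves in some order.
With no other constraints that would be C(5,2) = 10 routes.
Subtract routes through each blocked cell (inclusion–exclusion for overlaps): − through C: 3 − through L: 3 → 4.
That gives 4 routes.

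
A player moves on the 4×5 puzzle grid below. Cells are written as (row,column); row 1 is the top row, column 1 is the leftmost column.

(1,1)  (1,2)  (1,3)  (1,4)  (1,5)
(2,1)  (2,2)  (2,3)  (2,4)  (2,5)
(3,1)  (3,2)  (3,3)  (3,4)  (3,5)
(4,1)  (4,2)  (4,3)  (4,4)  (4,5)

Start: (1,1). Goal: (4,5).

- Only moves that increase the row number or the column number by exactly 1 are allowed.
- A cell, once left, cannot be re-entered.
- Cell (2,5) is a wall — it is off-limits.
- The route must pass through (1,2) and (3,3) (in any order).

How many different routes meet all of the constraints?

A right/down-only route from (1,1) to (4,5) makes exactly 3 down-moves and 4 right-moves in some order.
With no other constraints that would be C(7,3) = 35 routes.
A monotone route can only reach the required cells in the order (1,2), (3,3), so split there and multiply the segment counts (each segment already excludes blocked cells): (1,1)→(1,2): 1; (1,2)→(3,3): 3; (3,3)→(4,5): 3; product = 9.
That gives 9 routes.

9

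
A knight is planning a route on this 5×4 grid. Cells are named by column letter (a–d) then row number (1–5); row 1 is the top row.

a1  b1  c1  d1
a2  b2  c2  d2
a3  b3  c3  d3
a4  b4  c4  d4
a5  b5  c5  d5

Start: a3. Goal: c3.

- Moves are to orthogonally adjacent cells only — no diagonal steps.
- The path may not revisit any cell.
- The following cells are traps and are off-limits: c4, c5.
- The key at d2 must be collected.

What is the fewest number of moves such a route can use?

Any route passes through d2 somewhere between a3 and c3. Summing Manhattan distances along the two legs (a3 → d2 → c3) gives a lower bound of 4 + 2 = 6 moves.
A route of 6 moves achieves this: a3 → a2 → b2 → c2 → d2 → d3 → c3.
Since 6 matches the lower bound, it is optimal.

6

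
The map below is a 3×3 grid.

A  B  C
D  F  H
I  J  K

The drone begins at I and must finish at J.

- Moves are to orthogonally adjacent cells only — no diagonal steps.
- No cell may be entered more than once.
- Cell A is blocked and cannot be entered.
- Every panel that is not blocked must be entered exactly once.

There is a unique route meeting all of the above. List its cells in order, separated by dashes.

Need to visit all 8 open cells exactly once, starting at I and ending at J.
Cell B has only two open neighbours (F and C), so the path must pass straight through it: one of those is the cell it's entered from and the other is where it exits.
Route from I: up 1 to D, right 1 to F, up 1 to B, right 1 to C, down 2 to K, left 1 to J — 7 moves in all.
Check: all 8 open cells covered.

I - D - F - B - C - H - K - J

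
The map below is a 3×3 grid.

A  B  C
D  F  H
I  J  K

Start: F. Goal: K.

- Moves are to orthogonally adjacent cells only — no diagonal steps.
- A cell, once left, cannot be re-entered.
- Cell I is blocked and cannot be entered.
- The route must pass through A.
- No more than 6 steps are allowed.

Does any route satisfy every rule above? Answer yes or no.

One route that works: F → D → A → B → C → H → K.

yes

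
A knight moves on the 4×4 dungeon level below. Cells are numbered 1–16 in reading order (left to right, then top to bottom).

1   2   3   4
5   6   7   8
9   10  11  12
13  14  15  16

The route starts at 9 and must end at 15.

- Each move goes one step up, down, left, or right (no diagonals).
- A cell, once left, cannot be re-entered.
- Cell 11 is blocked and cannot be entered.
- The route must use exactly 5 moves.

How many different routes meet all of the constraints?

1

Need simple routes of exactly 5 moves from 9 to 15 (Manhattan distance 3, so 1 moves are spent on a detour and 1 undoing it).
Enumerating: 9 5 6 10 14 15.
That gives 1 route.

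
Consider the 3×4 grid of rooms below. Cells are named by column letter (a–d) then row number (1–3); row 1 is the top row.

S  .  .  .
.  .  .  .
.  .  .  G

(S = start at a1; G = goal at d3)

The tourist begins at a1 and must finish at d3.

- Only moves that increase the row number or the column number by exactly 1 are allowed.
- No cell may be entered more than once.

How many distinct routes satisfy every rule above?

A right/down-only route from a1 to d3 makes exactly 2 down-moves and 3 right-moves in some order.
With no other constraints that would be C(5,2) = 10 routes.
That gives 10 routes.

10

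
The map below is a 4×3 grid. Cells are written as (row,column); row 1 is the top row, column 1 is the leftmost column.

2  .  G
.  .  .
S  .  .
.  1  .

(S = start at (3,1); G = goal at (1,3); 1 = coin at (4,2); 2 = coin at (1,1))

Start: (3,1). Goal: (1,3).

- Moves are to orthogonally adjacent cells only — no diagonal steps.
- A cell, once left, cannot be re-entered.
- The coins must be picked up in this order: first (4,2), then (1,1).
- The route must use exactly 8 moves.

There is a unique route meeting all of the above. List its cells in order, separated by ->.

(3,1) -> (4,1) -> (4,2) -> (3,2) -> (2,2) -> (2,1) -> (1,1) -> (1,2) -> (1,3)

The waypoints must appear in the order (4,2), (1,1), with no cell reused.
Route from (3,1): down 1 to (4,1), right 1 to (4,2), up 2 to (2,2), left 1 to (2,1), up 1 to (1,1), right 2 to (1,3) — 8 moves in all.
Check: order respected (1 at step 2, 2 at step 6); 8 moves as required.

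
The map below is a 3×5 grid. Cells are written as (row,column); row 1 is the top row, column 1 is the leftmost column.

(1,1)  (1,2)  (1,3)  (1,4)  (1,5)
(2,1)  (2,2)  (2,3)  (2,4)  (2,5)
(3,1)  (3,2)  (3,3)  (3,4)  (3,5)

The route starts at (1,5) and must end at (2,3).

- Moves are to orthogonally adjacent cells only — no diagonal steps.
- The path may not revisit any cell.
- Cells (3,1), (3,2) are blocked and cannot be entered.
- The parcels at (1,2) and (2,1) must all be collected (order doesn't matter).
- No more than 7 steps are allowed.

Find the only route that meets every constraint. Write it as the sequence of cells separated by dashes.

(1,5) - (1,4) - (1,3) - (1,2) - (1,1) - (2,1) - (2,2) - (2,3)

The 7-move cap with required stops at (1,2), (2,1) leaves no slack for detours.
Route from (1,5): 4× left (reaching (1,1)), down to (2,1), 2× right (reaching (2,3)) — 7 moves in all.
Check: all required cells visited; 7 ≤ 7 moves.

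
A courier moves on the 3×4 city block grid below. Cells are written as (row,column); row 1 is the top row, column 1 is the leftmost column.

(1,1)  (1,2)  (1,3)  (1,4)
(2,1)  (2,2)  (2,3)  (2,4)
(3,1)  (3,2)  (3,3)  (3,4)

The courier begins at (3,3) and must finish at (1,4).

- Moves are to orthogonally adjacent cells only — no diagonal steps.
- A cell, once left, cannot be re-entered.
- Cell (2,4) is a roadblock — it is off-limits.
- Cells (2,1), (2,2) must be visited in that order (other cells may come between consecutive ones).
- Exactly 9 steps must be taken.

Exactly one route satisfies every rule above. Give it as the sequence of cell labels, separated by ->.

The waypoints must appear in the order (2,1), (2,2), with no cell reused.
Route from (3,3): 2× left (reaching (3,1)), 2× up (reaching (1,1)), right to (1,2), down to (2,2), right to (2,3), up to (1,3), right to (1,4) — 9 moves in all.
Check: order respected ((2,1) at step 3, (2,2) at step 6); 9 moves as required.

(3,3) -> (3,2) -> (3,1) -> (2,1) -> (1,1) -> (1,2) -> (2,2) -> (2,3) -> (1,3) -> (1,4)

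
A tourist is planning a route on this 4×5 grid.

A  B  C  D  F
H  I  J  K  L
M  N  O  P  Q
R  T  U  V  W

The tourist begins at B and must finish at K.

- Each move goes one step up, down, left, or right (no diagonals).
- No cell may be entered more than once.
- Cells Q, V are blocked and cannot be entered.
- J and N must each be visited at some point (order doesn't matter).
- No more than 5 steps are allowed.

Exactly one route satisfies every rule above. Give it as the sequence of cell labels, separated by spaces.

B I N O J K

The 5-move cap with required stops at J, N leaves no slack for detours.
Route from B: 2× down (reaching N), right to O, up to J, right to K — 5 moves in all.
Check: all required cells visited; 5 ≤ 5 moves.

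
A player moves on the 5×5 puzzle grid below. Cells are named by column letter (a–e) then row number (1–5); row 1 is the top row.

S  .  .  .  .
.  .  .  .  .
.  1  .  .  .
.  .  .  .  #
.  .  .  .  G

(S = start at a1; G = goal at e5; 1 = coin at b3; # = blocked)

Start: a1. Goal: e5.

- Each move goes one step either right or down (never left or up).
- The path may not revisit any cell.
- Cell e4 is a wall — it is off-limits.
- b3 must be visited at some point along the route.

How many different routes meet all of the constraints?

A right/down-only route from a1 to e5 makes exactly 4 down-moves and 4 right-moves in some order.
With no other constraints that would be C(8,4) = 70 routes.
Split at b3 and multiply the segment counts (each segment already excludes blocked cells): a1→b3: 3; b3→e5: 6; product = 18.
That gives 18 routes.

18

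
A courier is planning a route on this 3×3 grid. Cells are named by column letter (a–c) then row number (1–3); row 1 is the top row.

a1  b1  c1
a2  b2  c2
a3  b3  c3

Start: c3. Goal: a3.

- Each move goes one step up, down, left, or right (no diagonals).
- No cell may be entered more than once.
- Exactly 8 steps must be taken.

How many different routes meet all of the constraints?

Need simple routes of exactly 8 moves from c3 to a3 (Manhattan distance 2, so 3 moves are spent on a detour and 3 undoing it).
Enumerating: c3 c2 c1 b1 a1 a2 b2 b3 a3 | c3 b3 b2 c2 c1 b1 a1 a2 a3.
That gives 2 routes.

2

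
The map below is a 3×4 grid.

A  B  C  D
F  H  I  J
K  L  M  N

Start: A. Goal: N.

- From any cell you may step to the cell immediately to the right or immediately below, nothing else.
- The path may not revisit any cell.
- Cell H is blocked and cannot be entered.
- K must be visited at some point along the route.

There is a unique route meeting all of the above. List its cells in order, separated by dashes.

Moves only go right or down, so the column and row indices never decrease.
Route from A: 2× down (reaching K), 3× right (reaching N) — 5 moves in all.
Check: all required cells visited.

A - F - K - L - M - N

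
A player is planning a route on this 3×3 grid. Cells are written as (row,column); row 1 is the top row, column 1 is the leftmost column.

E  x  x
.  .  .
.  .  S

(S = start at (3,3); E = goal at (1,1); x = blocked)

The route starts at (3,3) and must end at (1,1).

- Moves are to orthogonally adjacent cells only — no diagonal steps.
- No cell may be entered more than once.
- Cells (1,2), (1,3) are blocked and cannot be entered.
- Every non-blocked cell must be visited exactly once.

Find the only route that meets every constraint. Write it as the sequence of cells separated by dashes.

(3,3) - (2,3) - (2,2) - (3,2) - (3,1) - (2,1) - (1,1)

Need to visit all 7 open cells exactly once, starting at (3,3) and ending at (1,1).
Route from (3,3): up 1 to (2,3), left 1 to (2,2), down 1 to (3,2), left 1 to (3,1), up 2 to (1,1) — 6 moves in all.
Check: all 7 open cells covered.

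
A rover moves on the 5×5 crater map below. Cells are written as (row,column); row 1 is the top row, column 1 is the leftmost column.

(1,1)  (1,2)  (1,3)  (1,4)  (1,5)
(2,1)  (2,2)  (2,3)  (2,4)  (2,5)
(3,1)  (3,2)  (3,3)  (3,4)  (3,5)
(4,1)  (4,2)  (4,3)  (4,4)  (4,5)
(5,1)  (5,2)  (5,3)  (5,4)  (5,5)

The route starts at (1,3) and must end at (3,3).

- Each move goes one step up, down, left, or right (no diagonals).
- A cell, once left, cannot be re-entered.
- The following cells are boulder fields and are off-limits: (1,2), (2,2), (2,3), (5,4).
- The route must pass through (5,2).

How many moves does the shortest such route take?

10

Any route passes through (5,2) somewhere between (1,3) and (3,3). Summing Manhattan distances along the two legs ((1,3) → (5,2) → (3,3)) gives a lower bound of 5 + 3 = 8 moves.
That bound ignores the blocked cells. Measuring each leg by the fewest moves that actually steer around them ((1,3)→(5,2): 7; (5,2)→(3,3): 3) raises the lower bound to 10.
A route of 10 moves exists: (1,3) → (1,4) → (2,4) → (3,4) → (4,4) → (4,3) → (5,3) → (5,2) → (4,2) → (3,2) → (3,3).
Since 10 matches that lower bound, it is optimal.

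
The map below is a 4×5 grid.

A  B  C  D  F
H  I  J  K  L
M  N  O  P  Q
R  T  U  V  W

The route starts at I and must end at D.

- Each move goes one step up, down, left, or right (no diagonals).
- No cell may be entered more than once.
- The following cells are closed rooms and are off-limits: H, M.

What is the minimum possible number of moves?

3

The Manhattan distance from I to D is |2−1| + |2−4| = 3, so at least 3 moves are needed.
A route of 3 moves achieves this: I → B → C → D.
Since 3 matches the lower bound, it is optimal.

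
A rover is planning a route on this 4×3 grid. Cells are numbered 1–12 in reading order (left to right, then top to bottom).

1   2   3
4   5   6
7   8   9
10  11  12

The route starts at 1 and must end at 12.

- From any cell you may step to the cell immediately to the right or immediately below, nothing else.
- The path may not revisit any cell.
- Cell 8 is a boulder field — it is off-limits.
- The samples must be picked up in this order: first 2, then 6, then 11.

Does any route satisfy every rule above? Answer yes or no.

no

11 lies to the left of 6, so going from 6 to 11 would need a leftward move — but moves only go right/down, so 6 cannot be visited before 11.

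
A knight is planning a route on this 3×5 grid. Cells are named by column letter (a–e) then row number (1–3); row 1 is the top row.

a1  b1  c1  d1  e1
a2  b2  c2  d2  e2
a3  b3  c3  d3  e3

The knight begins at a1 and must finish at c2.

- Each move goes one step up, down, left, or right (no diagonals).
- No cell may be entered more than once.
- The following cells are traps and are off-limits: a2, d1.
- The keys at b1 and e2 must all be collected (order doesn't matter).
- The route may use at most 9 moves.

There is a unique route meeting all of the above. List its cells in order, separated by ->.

Any route must reach b1 and e2 and still end at c2 within 9 moves, so the order of the required stops is forced.
Route from a1: right to b1, 2× down (reaching b3), 3× right (reaching e3), up to e2, 2× left (reaching c2) — 9 moves in all.
Check: all required cells visited; 9 ≤ 9 moves.

a1 -> b1 -> b2 -> b3 -> c3 -> d3 -> e3 -> e2 -> d2 -> c2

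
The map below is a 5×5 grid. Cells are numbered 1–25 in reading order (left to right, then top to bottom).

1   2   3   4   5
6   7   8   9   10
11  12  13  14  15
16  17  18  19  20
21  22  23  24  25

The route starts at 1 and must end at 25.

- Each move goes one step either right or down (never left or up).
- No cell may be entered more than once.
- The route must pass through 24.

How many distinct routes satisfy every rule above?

35

A right/down-only route from 1 to 25 makes exactly 4 down-moves and 4 right-moves in some order.
With no other constraints that would be C(8,4) = 70 routes.
Split at 24 and multiply the segment counts: 1→24: 35; 24→25: 1; product = 35.
That gives 35 routes.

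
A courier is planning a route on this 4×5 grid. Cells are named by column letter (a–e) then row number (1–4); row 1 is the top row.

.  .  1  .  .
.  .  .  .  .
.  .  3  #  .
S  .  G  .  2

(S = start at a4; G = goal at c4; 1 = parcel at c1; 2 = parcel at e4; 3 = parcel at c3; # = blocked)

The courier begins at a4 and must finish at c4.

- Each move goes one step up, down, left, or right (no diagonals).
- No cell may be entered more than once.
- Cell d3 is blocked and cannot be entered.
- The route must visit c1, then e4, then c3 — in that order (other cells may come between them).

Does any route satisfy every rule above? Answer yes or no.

Ignoring the required order, 16 revisit-free routes from a4 to c4 pass through all of c1, e4, and c3; the waypoint orders that occur are c3 → c1 → e4 (16) — never c1 → e4 → c3.

no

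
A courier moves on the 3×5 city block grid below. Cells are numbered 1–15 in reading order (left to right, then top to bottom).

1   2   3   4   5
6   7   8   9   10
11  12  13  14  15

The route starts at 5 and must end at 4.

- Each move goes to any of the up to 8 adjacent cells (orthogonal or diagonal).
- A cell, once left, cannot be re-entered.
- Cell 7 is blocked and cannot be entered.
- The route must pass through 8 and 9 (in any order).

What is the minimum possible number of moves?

Any route passes through 8 and 9 in some order between 5 and 4. Summing Chebyshev distances along each leg and taking the cheapest ordering (5 → 9 → 8 → 4) gives a lower bound of 1 + 1 + 1 = 3 moves.
A route of 3 moves achieves this: 5 → 9 → 8 → 4.
Since 3 matches the lower bound, it is optimal.

3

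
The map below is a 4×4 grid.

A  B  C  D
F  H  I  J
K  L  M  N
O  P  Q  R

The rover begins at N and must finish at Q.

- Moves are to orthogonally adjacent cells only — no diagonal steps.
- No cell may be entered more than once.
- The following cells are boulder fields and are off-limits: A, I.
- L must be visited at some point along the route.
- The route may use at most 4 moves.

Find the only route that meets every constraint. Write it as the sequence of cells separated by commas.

The budget equals the shortest possible length, so every move has to be on a shortest route through the required cells.
Route from N: 2× left (reaching L), down to P, right to Q — 4 moves in all.
Check: all required cells visited; 4 ≤ 4 moves.

N, M, L, P, Q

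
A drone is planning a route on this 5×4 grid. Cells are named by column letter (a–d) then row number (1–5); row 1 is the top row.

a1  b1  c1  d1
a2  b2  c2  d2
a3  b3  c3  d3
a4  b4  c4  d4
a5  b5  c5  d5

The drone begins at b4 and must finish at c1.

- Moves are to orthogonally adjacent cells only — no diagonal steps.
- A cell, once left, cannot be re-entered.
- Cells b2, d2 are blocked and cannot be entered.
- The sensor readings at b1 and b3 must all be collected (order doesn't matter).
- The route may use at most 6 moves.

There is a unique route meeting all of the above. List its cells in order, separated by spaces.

b4 b3 a3 a2 a1 b1 c1

Any route must reach b1 and b3 and still end at c1 within 6 moves, so the order of the required stops is forced.
Route from b4: up 1 to b3, left 1 to a3, up 2 to a1, right 2 to c1 — 6 moves in all.
Check: all required cells visited; 6 ≤ 6 moves.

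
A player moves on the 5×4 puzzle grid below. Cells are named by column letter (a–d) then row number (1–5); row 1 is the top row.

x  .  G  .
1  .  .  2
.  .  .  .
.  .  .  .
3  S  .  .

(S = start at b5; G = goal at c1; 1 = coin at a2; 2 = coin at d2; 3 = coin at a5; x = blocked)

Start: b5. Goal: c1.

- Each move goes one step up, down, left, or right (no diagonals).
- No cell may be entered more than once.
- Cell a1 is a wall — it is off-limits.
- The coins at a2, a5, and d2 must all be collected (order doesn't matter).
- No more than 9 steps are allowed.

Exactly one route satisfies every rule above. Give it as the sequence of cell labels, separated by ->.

b5 -> a5 -> a4 -> a3 -> a2 -> b2 -> c2 -> d2 -> d1 -> c1

The 9-move cap with required stops at a2, a5, d2 leaves no slack for detours.
Route from b5: left 1 to a5, up 3 to a2, right 3 to d2, up 1 to d1, left 1 to c1 — 9 moves in all.
Check: all required cells visited; 9 ≤ 9 moves.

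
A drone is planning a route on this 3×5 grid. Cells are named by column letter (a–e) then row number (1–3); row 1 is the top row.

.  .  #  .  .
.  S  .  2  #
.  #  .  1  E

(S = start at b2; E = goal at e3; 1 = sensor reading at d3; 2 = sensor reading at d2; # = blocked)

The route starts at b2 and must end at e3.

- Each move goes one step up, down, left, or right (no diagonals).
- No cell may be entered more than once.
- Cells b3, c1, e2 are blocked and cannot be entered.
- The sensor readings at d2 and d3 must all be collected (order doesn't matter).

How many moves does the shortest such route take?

4

Any route passes through d2 and d3 in some order between b2 and e3. Summing Manhattan distances along each leg and taking the cheapest ordering (b2 → d2 → d3 → e3) gives a lower bound of 2 + 1 + 1 = 4 moves.
A route of 4 moves achieves this: b2 → c2 → d2 → d3 → e3.
Since 4 matches the lower bound, it is optimal.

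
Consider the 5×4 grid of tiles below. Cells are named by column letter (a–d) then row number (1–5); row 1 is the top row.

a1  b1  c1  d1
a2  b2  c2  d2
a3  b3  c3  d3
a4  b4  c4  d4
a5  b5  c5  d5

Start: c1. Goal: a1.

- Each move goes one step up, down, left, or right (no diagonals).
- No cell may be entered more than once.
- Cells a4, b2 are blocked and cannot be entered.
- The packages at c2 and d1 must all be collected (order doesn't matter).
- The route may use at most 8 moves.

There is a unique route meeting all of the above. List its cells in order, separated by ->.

c1 -> d1 -> d2 -> c2 -> c3 -> b3 -> a3 -> a2 -> a1

The budget equals the shortest possible length, so every move has to be on a shortest route through the required cells.
Route from c1: right to d1, down to d2, left to c2, down to c3, 2× left (reaching a3), 2× up (reaching a1) — 8 moves in all.
Check: all required cells visited; 8 ≤ 8 moves.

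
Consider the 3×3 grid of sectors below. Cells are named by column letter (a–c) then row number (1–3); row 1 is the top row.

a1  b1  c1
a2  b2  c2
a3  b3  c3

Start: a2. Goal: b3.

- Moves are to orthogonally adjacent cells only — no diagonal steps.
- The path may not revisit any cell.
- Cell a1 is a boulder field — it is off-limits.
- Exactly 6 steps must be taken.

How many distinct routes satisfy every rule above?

Need simple routes of exactly 6 moves from a2 to b3 (Manhattan distance 2, so 2 moves are spent on a detour and 2 undoing it).
Enumerating: a2 b2 b1 c1 c2 c3 b3.
That gives 1 route.

1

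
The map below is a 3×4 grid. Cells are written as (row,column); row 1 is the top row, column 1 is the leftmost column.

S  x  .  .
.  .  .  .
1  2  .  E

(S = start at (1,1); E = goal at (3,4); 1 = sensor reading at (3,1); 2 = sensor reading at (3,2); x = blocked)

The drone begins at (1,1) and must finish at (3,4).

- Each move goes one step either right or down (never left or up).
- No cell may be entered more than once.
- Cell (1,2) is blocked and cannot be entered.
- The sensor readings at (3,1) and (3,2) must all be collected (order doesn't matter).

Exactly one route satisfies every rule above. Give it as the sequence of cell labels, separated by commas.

Moves only go right or down, so the column and row indices never decrease.
Route from (1,1): 2× down (reaching (3,1)), 3× right (reaching (3,4)) — 5 moves in all.
Check: all required cells visited.

(1,1), (2,1), (3,1), (3,2), (3,3), (3,4)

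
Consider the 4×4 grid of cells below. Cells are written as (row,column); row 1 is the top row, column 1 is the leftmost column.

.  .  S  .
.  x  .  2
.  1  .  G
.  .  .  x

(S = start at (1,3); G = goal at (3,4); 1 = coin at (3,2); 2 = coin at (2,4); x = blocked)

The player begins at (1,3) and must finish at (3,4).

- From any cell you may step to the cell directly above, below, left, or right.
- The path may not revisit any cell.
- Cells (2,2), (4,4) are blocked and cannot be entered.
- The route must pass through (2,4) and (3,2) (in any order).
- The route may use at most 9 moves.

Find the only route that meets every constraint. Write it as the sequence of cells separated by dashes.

Any route must reach (2,4) and (3,2) and still end at (3,4) within 9 moves, so the order of the required stops is forced.
Route from (1,3): 2× left (reaching (1,1)), 2× down (reaching (3,1)), 2× right (reaching (3,3)), up to (2,3), right to (2,4), down to (3,4) — 9 moves in all.
Check: all required cells visited; 9 ≤ 9 moves.

(1,3) - (1,2) - (1,1) - (2,1) - (3,1) - (3,2) - (3,3) - (2,3) - (2,4) - (3,4)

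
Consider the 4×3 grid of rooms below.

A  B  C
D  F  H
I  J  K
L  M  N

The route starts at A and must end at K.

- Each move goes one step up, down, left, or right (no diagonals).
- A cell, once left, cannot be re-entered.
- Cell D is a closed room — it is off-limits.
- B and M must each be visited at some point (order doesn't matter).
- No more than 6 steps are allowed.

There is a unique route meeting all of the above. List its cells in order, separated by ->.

A -> B -> F -> J -> M -> N -> K

The budget equals the shortest possible length, so every move has to be on a shortest route through the required cells.
Route from A: right to B, 3× down (reaching M), right to N, up to K — 6 moves in all.
Check: all required cells visited; 6 ≤ 6 moves.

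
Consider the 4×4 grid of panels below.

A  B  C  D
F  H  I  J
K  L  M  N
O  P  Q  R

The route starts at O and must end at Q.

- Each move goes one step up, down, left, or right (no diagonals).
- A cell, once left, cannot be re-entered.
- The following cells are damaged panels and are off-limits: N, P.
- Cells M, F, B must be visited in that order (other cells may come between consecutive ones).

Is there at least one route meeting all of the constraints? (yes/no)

no

Ignoring the required order, 10 revisit-free routes from O to Q pass through all of M, F, and B; the waypoint orders that occur are F → B → M (10) — never M → F → B.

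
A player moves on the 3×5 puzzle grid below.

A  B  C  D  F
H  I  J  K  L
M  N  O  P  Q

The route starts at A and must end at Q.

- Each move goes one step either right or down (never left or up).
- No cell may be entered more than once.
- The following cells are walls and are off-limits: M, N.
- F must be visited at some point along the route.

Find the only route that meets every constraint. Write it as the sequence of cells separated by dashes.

Moves only go right or down, so the column and row indices never decrease.
Route from A: 4× right (reaching F), 2× down (reaching Q) — 6 moves in all.
Check: all required cells visited.

A - B - C - D - F - L - Q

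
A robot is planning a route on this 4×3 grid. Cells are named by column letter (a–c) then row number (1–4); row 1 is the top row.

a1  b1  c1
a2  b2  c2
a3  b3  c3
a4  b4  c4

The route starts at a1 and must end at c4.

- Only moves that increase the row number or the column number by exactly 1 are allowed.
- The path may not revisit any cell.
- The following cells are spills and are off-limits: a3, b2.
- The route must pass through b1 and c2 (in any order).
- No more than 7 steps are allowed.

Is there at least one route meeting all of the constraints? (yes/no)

One route that works: a1 → b1 → c1 → c2 → c3 → c4.

yes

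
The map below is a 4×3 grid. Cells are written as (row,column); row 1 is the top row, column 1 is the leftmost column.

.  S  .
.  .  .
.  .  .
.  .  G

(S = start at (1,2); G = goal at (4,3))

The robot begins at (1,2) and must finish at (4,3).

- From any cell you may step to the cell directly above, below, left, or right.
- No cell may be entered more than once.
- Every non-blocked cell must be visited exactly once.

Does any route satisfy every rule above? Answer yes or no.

no

Colour the cells like a checkerboard: each orthogonal step flips colour, so a Hamiltonian route alternates colours. Here there are 6 cells of one colour and 6 of the other, with start on the same colour as the goal — the counts and endpoints can't be arranged into an alternating sequence of length 12, so no Hamiltonian route exists.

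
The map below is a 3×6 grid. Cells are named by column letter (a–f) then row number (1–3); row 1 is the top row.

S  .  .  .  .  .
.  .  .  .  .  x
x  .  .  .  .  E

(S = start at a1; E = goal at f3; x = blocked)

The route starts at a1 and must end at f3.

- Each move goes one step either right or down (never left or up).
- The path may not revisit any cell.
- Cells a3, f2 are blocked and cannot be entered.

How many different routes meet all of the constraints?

14

A right/down-only route from a1 to f3 makes exactly 2 down-moves and 5 right-moves in some order.
With no other constraints that would be C(7,2) = 21 routes.
Subtract routes through each blocked cell (inclusion–exclusion for overlaps): − through f2: 6 − through a3: 1 → 14.
That gives 14 routes.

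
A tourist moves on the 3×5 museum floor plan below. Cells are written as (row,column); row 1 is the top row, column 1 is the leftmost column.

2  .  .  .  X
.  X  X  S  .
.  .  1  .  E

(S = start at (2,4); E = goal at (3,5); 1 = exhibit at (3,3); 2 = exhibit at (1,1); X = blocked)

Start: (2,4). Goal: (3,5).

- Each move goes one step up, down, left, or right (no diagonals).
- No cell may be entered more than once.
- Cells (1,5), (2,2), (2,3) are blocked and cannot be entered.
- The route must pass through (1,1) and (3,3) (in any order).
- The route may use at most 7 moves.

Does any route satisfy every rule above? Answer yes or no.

Even ignoring the no-revisit rule, getting from (2,4) to (3,5), taking the cheapest ordering (2,4) → (1,1) → (3,3) → (3,5) needs at least 4 + 4 + 2 = 10 moves (Manhattan distance per leg), which exceeds the 7-move limit.

no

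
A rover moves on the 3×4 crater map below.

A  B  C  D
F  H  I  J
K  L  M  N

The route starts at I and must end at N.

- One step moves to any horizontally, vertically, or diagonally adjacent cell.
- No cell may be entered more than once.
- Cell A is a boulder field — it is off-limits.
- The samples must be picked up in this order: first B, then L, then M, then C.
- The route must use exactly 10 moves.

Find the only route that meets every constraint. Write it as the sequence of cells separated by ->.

The waypoints must appear in the order B, L, M, C, with no cell reused.
Route from I: up-left 1 to B, down-left 1 to F, down 1 to K, right 2 to M, up-left 1 to H, up-right 1 to C, right 1 to D, down 2 to N — 10 moves in all.
Check: order respected (B at step 1, L at step 4, M at step 5, C at step 7); 10 moves as required.

I -> B -> F -> K -> L -> M -> H -> C -> D -> J -> N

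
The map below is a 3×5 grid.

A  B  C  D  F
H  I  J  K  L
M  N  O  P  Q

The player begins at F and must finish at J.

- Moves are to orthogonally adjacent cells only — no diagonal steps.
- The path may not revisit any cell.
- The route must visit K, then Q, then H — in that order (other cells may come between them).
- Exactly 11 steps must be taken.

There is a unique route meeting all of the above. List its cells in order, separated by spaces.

F D K L Q P O N M H I J

The waypoints must appear in the order K, Q, H, with no cell reused.
Route from F: left 1 to D, down 1 to K, right 1 to L, down 1 to Q, left 4 to M, up 1 to H, right 2 to J — 11 moves in all.
Check: order respected (K at step 2, Q at step 4, H at step 9); 11 moves as required.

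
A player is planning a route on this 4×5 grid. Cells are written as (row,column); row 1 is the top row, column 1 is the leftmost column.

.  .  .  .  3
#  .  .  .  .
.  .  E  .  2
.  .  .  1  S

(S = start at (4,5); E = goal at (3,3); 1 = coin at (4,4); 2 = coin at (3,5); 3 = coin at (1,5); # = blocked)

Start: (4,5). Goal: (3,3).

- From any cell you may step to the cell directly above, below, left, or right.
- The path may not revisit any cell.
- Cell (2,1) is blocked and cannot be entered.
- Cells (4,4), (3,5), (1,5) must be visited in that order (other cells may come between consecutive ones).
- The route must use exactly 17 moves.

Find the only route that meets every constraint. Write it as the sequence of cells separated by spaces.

The waypoints must appear in the order (4,4), (3,5), (1,5), with no cell reused.
Route from (4,5): left to (4,4), up to (3,4), right to (3,5), 2× up (reaching (1,5)), left to (1,4), down to (2,4), left to (2,3), up to (1,3), left to (1,2), 2× down (reaching (3,2)), left to (3,1), down to (4,1), 2× right (reaching (4,3)), up to (3,3) — 17 moves in all.
Check: order respected (1 at step 1, 2 at step 3, 3 at step 5); 17 moves as required.

(4,5) (4,4) (3,4) (3,5) (2,5) (1,5) (1,4) (2,4) (2,3) (1,3) (1,2) (2,2) (3,2) (3,1) (4,1) (4,2) (4,3) (3,3)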